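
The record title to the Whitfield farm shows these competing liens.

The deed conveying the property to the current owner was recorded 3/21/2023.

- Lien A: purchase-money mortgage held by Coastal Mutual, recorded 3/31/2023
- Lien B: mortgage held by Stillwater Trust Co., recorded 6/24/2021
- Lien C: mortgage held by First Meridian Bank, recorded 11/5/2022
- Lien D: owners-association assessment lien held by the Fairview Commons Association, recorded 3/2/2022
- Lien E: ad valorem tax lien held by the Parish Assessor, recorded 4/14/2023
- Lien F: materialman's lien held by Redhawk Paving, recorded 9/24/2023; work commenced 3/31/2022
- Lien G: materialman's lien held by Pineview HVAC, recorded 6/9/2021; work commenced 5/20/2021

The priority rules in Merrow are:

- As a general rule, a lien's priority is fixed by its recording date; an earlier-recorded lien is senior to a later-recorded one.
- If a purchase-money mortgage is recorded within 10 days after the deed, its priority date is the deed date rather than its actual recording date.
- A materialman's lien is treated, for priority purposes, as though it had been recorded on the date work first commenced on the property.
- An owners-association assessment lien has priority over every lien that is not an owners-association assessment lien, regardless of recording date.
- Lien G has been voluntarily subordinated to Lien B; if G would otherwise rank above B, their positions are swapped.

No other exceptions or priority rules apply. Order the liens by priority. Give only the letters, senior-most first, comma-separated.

D, B, G, F, C, A, E

Effective dates: A's effective date is the deed date, 3/21/2023; F's effective date is 3/31/2022, when work began; G's effective date is 5/20/2021, when work began.
D is an owners-association assessment lien and takes priority over every other lien.
Among the remaining liens, by effective date: G (5/20/2021), B (6/24/2021), F (3/31/2022), C (11/5/2022), A (3/21/2023), E (4/14/2023).
The subordination applies — G was senior to B — so G and B swap.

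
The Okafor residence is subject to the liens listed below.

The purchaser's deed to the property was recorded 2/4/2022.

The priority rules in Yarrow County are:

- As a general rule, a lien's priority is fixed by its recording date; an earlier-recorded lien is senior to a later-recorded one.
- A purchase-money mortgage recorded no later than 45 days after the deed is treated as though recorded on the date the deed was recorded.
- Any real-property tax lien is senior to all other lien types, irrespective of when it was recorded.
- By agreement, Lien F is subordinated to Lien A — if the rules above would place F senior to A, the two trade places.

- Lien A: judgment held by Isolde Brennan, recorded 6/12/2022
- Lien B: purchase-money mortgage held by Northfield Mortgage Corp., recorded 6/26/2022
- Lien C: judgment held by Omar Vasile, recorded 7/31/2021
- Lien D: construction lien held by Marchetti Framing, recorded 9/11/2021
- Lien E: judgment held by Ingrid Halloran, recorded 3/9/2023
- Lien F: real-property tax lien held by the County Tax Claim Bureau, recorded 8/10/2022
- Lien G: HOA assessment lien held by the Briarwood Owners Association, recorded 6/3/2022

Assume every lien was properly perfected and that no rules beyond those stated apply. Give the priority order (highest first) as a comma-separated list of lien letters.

A, C, D, G, F, B, E

Effective dates: B was recorded 142 days after the deed — beyond 45 days — so no relation-back applies.
F is a real-property tax lien and takes priority over every other lien.
Remaining liens by effective date: C (7/31/2021), D (9/11/2021), G (6/3/2022), A (6/12/2022), B (6/26/2022), E (3/9/2023).
F would otherwise be senior to A, so under the subordination agreement F and A exchange positions.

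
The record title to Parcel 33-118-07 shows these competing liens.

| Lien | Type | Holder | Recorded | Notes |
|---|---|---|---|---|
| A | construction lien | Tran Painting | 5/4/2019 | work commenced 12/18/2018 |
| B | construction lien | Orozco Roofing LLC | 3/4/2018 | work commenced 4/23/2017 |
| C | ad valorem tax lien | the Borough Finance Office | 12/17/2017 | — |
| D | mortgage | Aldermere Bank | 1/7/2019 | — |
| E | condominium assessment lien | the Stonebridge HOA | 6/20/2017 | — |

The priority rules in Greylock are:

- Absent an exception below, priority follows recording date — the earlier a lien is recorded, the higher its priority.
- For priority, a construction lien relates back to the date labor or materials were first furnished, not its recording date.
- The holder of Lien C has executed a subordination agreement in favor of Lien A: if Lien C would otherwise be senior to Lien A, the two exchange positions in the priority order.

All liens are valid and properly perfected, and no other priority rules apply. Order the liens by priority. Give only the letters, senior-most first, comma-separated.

Adjusting effective dates: A is treated as recorded 12/18/2018, the work-commencement date; B's effective date is 4/23/2017, when work began.
Ordering by effective date: B (4/23/2017), E (6/20/2017), C (12/17/2017), A (12/18/2018), D (1/7/2019).
C would otherwise be senior to A, so under the subordination agreement C and A exchange positions.

B, E, A, C, D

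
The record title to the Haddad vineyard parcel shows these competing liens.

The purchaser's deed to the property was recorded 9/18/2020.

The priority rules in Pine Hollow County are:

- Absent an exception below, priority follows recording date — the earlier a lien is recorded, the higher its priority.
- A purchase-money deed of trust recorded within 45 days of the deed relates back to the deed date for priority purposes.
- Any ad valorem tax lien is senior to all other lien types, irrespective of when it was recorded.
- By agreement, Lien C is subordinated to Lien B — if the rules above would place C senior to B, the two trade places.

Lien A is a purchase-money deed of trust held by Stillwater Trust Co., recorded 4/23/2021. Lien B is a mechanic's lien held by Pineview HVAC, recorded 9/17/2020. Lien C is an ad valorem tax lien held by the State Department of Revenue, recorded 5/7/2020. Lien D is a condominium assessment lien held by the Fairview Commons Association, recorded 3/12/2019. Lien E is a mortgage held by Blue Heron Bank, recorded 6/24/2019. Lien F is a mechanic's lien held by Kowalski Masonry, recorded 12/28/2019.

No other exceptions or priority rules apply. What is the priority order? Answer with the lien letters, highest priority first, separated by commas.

B, D, E, F, C, A

Effective dates after the stated exceptions: A was recorded 217 days after the deed, outside the 45-day window, so it keeps its recording date.
C is an ad valorem tax lien and takes priority over every other lien.
Among the remaining liens, by effective date: D (3/12/2019), E (6/24/2019), F (12/28/2019), B (9/17/2020), A (4/23/2021).
Because C would otherwise rank above B, the subordination swaps them.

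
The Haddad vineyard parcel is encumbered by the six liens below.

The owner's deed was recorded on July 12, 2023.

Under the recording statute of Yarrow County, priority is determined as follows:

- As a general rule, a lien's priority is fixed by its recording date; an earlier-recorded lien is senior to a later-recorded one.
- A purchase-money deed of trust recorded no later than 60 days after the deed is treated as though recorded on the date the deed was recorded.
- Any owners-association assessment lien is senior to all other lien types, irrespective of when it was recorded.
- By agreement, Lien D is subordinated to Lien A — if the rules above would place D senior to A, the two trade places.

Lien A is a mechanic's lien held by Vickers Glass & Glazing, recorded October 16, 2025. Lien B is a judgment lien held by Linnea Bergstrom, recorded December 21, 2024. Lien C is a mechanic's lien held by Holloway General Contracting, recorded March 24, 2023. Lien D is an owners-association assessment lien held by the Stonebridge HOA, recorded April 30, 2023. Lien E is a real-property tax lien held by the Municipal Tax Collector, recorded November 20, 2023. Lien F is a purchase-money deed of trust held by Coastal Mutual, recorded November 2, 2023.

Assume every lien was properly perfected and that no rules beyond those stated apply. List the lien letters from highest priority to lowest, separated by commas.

A, C, F, E, B, D

Effective dates: F was recorded 113 days after the deed — beyond 60 days — so no relation-back applies.
D is an owners-association assessment lien and takes priority over every other lien.
Among the remaining liens, by effective date: C (March 24, 2023), F (November 2, 2023), E (November 20, 2023), B (December 21, 2024), A (October 16, 2025).
The subordination applies — D was senior to A — so D and A swap.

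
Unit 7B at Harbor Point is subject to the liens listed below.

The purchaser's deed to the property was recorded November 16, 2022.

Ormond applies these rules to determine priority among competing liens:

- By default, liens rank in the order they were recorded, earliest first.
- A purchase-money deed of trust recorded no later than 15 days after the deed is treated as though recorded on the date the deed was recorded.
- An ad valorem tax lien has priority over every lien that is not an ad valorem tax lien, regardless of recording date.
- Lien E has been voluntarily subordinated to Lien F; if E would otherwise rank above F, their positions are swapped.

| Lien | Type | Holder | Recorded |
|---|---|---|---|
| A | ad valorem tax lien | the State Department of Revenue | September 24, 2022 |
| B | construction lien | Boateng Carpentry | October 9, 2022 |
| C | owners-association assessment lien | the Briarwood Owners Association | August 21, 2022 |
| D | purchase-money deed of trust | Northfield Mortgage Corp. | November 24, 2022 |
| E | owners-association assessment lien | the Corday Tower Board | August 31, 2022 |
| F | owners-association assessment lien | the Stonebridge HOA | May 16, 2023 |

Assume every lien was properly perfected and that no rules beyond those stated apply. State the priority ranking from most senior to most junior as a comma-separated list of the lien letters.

A, C, F, B, D, E

Effective dates: D relates back to the deed date November 16, 2022.
As an ad valorem tax lien, A is senior to every other lien.
The other liens, earliest effective date first: C (August 21, 2022), E (August 31, 2022), B (October 9, 2022), D (November 16, 2022), F (May 16, 2023).
The subordination applies — E was senior to F — so E and F swap.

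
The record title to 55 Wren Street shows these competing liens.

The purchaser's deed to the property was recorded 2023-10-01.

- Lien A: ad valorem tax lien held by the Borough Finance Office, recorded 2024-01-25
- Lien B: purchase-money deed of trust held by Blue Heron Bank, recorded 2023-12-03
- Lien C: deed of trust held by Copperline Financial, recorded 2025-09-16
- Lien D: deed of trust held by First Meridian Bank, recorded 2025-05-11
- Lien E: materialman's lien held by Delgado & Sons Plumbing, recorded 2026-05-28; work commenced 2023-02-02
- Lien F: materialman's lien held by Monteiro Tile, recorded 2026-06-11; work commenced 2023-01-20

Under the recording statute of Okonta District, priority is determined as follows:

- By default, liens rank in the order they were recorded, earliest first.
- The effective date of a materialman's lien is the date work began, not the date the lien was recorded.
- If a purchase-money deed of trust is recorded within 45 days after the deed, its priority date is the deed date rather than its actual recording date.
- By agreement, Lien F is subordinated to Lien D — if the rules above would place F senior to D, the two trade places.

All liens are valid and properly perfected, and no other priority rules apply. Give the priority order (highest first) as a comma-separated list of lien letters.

D, E, B, A, F, C

First, effective dates: B was recorded 63 days after the deed — beyond 45 days — so no relation-back applies; E's effective date is 2023-02-02, when work began; F relates back to 2023-01-20 (work commenced).
By effective date, earliest first: F (2023-01-20), E (2023-02-02), B (2023-12-03), A (2024-01-25), D (2025-05-11), C (2025-09-16).
F is senior to D before the subordination, so the two trade places.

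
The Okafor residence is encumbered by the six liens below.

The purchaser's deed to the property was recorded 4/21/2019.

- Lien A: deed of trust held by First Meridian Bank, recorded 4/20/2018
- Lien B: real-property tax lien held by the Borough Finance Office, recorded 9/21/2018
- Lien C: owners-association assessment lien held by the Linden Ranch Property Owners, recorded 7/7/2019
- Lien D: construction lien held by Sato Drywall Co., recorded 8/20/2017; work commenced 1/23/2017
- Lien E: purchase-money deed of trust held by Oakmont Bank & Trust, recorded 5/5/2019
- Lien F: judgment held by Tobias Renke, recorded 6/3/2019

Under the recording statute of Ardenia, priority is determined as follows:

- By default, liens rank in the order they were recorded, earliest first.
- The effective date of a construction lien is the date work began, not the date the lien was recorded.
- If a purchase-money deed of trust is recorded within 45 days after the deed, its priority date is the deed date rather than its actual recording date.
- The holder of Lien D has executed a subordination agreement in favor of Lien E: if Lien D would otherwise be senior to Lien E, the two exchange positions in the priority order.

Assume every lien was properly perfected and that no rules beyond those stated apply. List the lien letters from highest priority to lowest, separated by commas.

E, A, B, D, F, C

Adjusting effective dates: D is treated as recorded 1/23/2017, the work-commencement date; E's effective date is the deed date, 4/21/2019.
By effective date: D (1/23/2017), A (4/20/2018), B (9/21/2018), E (4/21/2019), F (6/3/2019), C (7/7/2019).
The subordination applies — D was senior to E — so D and E swap.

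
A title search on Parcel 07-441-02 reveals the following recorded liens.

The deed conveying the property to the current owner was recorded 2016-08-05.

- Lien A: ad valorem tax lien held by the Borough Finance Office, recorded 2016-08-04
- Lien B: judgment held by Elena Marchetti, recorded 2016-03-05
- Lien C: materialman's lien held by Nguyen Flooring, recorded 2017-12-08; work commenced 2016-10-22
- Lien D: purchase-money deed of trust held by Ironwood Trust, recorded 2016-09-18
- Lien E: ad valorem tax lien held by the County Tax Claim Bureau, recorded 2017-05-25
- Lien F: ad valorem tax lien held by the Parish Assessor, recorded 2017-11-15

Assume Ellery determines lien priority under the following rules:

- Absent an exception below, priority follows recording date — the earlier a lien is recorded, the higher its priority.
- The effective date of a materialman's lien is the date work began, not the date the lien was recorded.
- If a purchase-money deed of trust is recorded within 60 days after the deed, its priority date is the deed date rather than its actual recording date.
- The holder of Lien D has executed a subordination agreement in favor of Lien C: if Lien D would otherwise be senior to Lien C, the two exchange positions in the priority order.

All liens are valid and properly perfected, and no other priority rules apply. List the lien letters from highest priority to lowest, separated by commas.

Effective dates after the stated exceptions: C's effective date is 2016-10-22, when work began; D relates back to the deed date 2016-08-05.
By effective date: B (2016-03-05), A (2016-08-04), D (2016-08-05), C (2016-10-22), E (2017-05-25), F (2017-11-15).
The subordination applies — D was senior to C — so D and C swap.

B, A, C, D, E, F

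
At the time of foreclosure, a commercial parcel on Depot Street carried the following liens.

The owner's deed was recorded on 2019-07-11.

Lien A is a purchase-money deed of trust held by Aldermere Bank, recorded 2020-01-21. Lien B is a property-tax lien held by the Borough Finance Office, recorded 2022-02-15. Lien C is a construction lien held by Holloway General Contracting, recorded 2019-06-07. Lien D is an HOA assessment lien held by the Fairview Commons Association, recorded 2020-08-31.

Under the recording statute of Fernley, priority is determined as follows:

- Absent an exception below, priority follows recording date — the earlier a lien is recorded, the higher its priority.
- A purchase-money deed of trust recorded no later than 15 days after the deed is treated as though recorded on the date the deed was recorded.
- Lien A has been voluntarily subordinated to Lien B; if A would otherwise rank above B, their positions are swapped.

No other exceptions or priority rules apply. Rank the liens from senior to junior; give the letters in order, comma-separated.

Adjusting effective dates: A missed the 15-day window (194 days after the deed), so its recording date stands.
Sorted by effective date: C (2019-06-07), A (2020-01-21), D (2020-08-31), B (2022-02-15).
A is senior to B before the subordination, so the two trade places.

C, B, D, A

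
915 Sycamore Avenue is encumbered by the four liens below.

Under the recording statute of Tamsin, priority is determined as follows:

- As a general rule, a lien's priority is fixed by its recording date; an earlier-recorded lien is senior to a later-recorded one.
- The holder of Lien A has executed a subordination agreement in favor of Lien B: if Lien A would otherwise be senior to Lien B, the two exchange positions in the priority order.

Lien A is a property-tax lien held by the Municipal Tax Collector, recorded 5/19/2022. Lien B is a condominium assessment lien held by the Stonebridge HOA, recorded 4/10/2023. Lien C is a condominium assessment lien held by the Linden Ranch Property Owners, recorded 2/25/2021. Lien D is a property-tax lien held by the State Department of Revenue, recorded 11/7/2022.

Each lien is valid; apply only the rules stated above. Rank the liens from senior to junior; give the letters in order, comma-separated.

By effective date: C (2/25/2021), A (5/19/2022), D (11/7/2022), B (4/10/2023).
A would otherwise be senior to B, so under the subordination agreement A and B exchange positions.

C, B, D, A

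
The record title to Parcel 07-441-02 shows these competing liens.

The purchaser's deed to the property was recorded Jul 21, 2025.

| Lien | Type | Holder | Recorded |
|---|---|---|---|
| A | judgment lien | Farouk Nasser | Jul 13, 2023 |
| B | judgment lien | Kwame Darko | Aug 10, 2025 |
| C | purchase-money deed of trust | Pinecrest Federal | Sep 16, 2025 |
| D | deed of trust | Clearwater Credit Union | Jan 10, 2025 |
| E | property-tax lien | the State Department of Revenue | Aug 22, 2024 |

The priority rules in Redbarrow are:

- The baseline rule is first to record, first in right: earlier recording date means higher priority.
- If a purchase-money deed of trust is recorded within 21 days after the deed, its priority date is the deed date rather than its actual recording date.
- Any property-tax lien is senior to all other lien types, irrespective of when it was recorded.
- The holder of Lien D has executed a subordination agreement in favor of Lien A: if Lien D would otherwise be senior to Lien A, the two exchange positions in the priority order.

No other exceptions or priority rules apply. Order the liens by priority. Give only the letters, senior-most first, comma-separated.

Adjusting effective dates: C was recorded 57 days after the deed, outside the 21-day window, so it keeps its recording date.
E is a property-tax lien, so it outranks all other liens regardless of date.
Remaining liens by effective date: A (Jul 13, 2023), D (Jan 10, 2025), B (Aug 10, 2025), C (Sep 16, 2025).
D already ranks below A; the subordination has no effect.

E, A, D, B, C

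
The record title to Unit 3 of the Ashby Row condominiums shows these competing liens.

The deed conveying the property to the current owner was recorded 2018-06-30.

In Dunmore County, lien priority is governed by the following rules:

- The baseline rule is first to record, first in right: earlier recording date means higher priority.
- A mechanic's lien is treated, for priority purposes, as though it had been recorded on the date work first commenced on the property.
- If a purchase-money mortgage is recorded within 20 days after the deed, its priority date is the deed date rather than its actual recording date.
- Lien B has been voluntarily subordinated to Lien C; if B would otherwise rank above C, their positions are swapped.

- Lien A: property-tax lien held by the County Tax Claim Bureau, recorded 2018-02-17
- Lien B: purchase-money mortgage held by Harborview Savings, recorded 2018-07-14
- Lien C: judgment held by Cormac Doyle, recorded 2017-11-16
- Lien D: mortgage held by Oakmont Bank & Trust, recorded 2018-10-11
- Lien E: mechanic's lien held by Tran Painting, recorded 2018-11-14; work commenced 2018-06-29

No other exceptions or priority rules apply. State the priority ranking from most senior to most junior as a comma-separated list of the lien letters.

C, A, E, B, D

First, effective dates: B relates back to the deed date 2018-06-30; E is treated as recorded 2018-06-29, the work-commencement date.
By effective date, earliest first: C (2017-11-16), A (2018-02-17), E (2018-06-29), B (2018-06-30), D (2018-10-11).
B is already junior to C, so the subordination agreement changes nothing.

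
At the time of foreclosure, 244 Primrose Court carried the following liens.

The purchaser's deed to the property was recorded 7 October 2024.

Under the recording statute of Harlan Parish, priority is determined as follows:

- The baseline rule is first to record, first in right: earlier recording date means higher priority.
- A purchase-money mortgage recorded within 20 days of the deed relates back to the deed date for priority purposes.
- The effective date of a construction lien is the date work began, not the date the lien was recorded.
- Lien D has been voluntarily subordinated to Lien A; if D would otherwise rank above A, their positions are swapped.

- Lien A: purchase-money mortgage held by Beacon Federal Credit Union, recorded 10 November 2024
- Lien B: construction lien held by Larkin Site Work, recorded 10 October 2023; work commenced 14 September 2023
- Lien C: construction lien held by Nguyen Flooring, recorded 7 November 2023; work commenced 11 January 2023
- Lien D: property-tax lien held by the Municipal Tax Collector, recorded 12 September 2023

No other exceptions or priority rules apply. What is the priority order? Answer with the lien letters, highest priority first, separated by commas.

Effective dates: A missed the 20-day window (34 days after the deed), so its recording date stands; B's effective date is 14 September 2023, when work began; C relates back to 11 January 2023 (work commenced).
By effective date: C (11 January 2023), D (12 September 2023), B (14 September 2023), A (10 November 2024).
Because D would otherwise rank above A, the subordination swaps them.

C, A, B, D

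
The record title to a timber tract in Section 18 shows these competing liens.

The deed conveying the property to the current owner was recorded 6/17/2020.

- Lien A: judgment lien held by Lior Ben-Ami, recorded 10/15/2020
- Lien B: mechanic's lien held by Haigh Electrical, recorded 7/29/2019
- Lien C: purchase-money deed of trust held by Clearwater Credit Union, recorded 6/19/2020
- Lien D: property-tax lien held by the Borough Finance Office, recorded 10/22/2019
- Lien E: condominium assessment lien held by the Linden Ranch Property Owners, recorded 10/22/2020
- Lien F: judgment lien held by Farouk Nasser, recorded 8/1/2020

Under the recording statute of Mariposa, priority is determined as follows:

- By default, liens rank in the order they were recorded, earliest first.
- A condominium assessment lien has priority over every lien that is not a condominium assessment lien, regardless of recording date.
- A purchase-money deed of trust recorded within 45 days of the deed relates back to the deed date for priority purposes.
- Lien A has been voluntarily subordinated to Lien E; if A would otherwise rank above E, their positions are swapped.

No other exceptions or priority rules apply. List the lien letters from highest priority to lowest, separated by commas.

Effective dates after the stated exceptions: C relates back to the deed date 6/17/2020.
E is a condominium assessment lien and takes priority over every other lien.
The other liens, earliest effective date first: B (7/29/2019), D (10/22/2019), C (6/17/2020), F (8/1/2020), A (10/15/2020).
A is already junior to E, so the subordination agreement changes nothing.

E, B, D, C, F, A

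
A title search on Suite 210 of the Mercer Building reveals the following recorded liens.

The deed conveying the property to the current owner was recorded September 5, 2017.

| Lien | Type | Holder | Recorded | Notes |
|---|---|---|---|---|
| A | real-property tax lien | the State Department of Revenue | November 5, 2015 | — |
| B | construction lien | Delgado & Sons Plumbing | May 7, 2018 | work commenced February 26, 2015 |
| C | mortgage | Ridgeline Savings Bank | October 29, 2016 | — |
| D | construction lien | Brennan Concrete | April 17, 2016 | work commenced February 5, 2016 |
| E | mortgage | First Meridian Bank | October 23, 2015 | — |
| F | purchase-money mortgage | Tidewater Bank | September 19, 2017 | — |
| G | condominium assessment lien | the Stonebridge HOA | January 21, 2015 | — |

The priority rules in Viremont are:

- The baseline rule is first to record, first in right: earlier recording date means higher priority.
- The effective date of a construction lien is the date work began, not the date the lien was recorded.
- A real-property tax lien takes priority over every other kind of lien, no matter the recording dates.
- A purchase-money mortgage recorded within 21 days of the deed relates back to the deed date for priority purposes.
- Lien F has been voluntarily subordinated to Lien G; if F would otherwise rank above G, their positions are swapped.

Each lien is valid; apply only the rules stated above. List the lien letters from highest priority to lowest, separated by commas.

A, G, B, E, D, C, F

First, effective dates: B is treated as recorded February 26, 2015, the work-commencement date; D is treated as recorded February 5, 2016, the work-commencement date; F was recorded within the 21-day window, so its effective date is the deed date September 5, 2017.
As a real-property tax lien, A is senior to every other lien.
Ordering the rest by effective date: G (January 21, 2015), B (February 26, 2015), E (October 23, 2015), D (February 5, 2016), C (October 29, 2016), F (September 5, 2017).
Since F is not senior to G, the subordination leaves the order unchanged.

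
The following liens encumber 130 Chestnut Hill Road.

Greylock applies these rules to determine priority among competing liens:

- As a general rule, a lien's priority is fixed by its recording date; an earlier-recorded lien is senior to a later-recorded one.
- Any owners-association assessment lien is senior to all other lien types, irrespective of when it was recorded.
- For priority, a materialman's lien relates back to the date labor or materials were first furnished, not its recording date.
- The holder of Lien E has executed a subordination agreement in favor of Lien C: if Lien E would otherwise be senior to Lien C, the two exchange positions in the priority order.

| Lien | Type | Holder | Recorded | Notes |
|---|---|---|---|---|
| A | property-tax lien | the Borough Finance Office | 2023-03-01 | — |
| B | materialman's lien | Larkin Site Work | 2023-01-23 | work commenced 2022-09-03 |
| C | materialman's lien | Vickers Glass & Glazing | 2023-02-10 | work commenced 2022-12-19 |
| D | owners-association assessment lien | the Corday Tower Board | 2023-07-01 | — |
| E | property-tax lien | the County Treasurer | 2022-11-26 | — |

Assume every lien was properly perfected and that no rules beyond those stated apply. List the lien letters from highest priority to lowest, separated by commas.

Adjusting effective dates: B's effective date is 2022-09-03, when work began; C is treated as recorded 2022-12-19, the work-commencement date.
D is an owners-association assessment lien and takes priority over every other lien.
The other liens, earliest effective date first: B (2022-09-03), E (2022-11-26), C (2022-12-19), A (2023-03-01).
The subordination applies — E was senior to C — so E and C swap.

D, B, C, E, A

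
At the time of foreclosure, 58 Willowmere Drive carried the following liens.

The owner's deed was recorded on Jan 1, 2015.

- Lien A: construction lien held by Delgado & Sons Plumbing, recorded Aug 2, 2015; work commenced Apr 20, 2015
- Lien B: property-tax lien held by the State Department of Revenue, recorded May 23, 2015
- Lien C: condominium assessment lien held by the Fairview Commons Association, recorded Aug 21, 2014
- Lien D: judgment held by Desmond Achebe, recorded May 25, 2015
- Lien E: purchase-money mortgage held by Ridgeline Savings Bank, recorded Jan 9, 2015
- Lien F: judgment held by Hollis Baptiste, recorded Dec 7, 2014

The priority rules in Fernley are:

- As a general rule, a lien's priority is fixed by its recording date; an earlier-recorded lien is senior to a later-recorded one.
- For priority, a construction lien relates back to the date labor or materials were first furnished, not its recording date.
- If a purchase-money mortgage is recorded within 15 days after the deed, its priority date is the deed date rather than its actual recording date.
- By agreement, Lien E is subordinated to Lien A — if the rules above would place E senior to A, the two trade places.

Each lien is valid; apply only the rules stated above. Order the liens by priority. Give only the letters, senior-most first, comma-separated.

Effective dates: A's effective date is Apr 20, 2015, when work began; E's effective date is the deed date, Jan 1, 2015.
By effective date: C (Aug 21, 2014), F (Dec 7, 2014), E (Jan 1, 2015), A (Apr 20, 2015), B (May 23, 2015), D (May 25, 2015).
The subordination applies — E was senior to A — so E and A swap.

C, F, A, E, B, D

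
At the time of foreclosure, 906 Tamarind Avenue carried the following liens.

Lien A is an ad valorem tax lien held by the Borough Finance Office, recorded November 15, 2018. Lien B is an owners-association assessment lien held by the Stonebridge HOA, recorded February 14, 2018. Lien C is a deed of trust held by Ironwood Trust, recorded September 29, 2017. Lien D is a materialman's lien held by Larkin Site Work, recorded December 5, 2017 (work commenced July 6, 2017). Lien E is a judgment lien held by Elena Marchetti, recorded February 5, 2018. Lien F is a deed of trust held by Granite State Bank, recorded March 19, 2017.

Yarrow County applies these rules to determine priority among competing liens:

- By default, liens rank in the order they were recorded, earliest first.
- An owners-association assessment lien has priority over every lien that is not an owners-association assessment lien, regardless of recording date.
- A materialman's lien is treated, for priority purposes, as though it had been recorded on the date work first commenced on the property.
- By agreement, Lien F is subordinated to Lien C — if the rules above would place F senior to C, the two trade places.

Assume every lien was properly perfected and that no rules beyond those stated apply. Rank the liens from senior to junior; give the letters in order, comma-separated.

B, C, D, F, E, A

Adjusting effective dates: D is treated as recorded July 6, 2017, the work-commencement date.
As an owners-association assessment lien, B is senior to every other lien.
Among the remaining liens, by effective date: F (March 19, 2017), D (July 6, 2017), C (September 29, 2017), E (February 5, 2018), A (November 15, 2018).
Because F would otherwise rank above C, the subordination swaps them.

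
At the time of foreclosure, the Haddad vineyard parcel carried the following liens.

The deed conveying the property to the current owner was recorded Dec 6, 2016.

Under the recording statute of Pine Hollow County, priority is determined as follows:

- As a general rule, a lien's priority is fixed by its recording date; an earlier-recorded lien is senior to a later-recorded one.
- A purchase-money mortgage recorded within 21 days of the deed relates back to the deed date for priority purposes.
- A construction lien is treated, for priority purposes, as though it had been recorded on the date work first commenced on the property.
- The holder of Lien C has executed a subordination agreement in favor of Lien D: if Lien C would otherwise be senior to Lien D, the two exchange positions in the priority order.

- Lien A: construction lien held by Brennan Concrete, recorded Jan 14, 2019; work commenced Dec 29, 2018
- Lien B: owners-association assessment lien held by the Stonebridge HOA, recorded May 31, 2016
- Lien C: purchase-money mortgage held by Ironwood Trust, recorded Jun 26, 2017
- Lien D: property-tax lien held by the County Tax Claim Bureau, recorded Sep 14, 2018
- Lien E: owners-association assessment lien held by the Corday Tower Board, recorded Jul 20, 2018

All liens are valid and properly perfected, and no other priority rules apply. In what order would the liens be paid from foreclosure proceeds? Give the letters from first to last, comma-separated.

Effective dates after the stated exceptions: A's effective date is Dec 29, 2018, when work began; C missed the 21-day window (202 days after the deed), so its recording date stands.
Sorted by effective date: B (May 31, 2016), C (Jun 26, 2017), E (Jul 20, 2018), D (Sep 14, 2018), A (Dec 29, 2018).
Because C would otherwise rank above D, the subordination swaps them.

B, D, E, C, A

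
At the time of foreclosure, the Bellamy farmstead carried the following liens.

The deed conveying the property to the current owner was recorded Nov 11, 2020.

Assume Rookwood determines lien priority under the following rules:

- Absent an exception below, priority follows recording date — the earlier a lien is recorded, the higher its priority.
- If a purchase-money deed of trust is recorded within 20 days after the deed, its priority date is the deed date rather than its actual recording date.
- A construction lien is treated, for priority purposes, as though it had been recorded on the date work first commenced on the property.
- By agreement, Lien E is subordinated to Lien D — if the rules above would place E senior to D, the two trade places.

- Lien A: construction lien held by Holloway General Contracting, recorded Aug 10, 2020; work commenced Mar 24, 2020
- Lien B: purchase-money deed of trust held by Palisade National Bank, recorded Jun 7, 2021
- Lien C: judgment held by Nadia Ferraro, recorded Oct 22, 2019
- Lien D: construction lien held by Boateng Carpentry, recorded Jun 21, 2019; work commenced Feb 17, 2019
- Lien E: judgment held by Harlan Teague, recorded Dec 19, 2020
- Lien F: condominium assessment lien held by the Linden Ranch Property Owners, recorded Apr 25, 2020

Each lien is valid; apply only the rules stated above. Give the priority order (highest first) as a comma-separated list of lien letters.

First, effective dates: A relates back to Mar 24, 2020 (work commenced); B missed the 20-day window (208 days after the deed), so its recording date stands; D is treated as recorded Feb 17, 2019, the work-commencement date.
By effective date, earliest first: D (Feb 17, 2019), C (Oct 22, 2019), A (Mar 24, 2020), F (Apr 25, 2020), E (Dec 19, 2020), B (Jun 7, 2021).
E already ranks below D; the subordination has no effect.

D, C, A, F, E, B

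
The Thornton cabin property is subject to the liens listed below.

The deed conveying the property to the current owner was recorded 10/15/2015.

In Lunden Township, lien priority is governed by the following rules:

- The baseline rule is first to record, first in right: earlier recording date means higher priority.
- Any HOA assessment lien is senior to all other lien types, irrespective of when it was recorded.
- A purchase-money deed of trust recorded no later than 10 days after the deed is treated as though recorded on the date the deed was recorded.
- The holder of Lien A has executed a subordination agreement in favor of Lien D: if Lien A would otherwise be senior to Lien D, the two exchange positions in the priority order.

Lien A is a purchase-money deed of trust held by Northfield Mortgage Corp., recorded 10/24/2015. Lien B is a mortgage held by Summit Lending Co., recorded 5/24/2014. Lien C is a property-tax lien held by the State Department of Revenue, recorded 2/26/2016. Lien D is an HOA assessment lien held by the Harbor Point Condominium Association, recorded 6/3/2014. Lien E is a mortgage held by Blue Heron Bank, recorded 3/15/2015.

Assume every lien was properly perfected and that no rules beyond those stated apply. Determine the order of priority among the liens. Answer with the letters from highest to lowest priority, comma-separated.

D, B, E, A, C

First, effective dates: A's effective date is the deed date, 10/15/2015.
D, as an HOA assessment lien, has superpriority and ranks first.
The other liens, earliest effective date first: B (5/24/2014), E (3/15/2015), A (10/15/2015), C (2/26/2016).
Since A is not senior to D, the subordination leaves the order unchanged.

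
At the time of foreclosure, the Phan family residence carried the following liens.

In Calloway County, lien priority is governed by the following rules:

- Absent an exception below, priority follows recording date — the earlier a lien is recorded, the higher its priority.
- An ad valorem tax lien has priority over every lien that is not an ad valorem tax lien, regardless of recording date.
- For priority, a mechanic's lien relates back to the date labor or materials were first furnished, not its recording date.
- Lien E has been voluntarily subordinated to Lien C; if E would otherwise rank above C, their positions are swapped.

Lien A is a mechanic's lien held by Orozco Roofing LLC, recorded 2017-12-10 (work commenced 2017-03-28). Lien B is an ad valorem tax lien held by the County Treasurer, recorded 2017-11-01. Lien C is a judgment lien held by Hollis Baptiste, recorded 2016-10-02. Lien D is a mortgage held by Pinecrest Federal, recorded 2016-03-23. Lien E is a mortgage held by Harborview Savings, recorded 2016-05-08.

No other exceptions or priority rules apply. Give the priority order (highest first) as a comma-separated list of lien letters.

Effective dates after the stated exceptions: A's effective date is 2017-03-28, when work began.
B is an ad valorem tax lien, so it outranks all other liens regardless of date.
Among the remaining liens, by effective date: D (2016-03-23), E (2016-05-08), C (2016-10-02), A (2017-03-28).
The subordination applies — E was senior to C — so E and C swap.

B, D, C, E, A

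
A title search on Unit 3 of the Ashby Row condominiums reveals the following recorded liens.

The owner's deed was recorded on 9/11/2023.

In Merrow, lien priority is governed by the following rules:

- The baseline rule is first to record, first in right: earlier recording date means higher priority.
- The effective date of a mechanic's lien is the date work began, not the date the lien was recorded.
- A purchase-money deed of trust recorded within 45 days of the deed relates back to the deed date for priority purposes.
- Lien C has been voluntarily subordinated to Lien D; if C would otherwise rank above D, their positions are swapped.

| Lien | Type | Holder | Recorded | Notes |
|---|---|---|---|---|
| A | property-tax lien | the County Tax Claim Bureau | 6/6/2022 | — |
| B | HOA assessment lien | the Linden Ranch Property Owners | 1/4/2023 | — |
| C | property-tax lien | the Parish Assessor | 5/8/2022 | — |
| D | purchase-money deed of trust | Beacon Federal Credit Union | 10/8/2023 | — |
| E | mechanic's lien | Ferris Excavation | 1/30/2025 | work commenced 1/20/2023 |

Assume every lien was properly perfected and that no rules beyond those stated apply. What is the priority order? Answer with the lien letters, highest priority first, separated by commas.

Adjusting effective dates: D relates back to the deed date 9/11/2023; E's effective date is 1/20/2023, when work began.
Sorted by effective date: C (5/8/2022), A (6/6/2022), B (1/4/2023), E (1/20/2023), D (9/11/2023).
C is senior to D before the subordination, so the two trade places.

D, A, B, E, C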